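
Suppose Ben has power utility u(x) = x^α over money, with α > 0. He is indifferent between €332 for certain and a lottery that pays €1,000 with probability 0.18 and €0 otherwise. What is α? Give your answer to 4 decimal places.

EU(lottery) = 0.18·1000^α + 0.82·0 = 0.18·1000^α.
Equating: 332^α = 0.18·1000^α, i.e. 0.3320^α = 0.18.
Take logs: α = ln 0.18 / ln(332/1000) ≈ 1.555203.

α ≈ 1.5552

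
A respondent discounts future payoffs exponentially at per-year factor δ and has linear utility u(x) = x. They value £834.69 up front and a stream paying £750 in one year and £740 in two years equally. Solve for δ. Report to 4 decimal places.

Equating present values: 834.69 = 750δ + 740δ².
So 740δ² + 750δ − 834.69 = 0.
δ = (−750 + √(750² + 4·740·834.69)) / (2·740) = (−750 + √3033182.40) / 1480 ≈ 0.6700.

δ ≈ 0.6700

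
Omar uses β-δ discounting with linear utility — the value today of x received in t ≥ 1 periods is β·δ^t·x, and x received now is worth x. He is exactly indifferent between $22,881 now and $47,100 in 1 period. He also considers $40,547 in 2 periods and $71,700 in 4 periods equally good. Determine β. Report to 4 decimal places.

The second indifference involves only future payoffs, so β cancels: β·δ^2·40547 = β·δ^4·71700, giving δ^2 = 40547/71700 = 0.56551, so δ = 0.75200.
Substituting δ into 22881 = β·δ·47100: β = 22881/(35419.359) ≈ 0.6460.

β ≈ 0.6460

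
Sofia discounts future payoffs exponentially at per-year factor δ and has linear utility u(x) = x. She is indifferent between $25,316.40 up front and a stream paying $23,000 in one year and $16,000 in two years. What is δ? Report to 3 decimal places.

δ ≈ 0.730

Present value of the stream is 23000·δ + 16000·δ². Indifference gives 23000δ + 16000δ² = 25316.40.
That is, 16000δ² + 23000δ − 25316.40 = 0, a quadratic in δ.
By the quadratic formula (taking the positive root), δ = (−23000 + √2149249600.00) / 32000 ≈ 0.730.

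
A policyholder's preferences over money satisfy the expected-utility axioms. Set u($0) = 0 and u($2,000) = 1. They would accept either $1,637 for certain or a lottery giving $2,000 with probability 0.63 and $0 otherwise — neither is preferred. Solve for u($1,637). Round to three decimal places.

0.630

u($1,637) equals the lottery's expected utility: 0.63·1 + 0.37·0 = 0.63.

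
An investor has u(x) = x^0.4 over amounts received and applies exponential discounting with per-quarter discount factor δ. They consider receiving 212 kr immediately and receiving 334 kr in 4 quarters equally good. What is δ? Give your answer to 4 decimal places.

Indifference means u(212) = δ^4 · u(334), so δ^4 = u(212)/u(334).
With u(x) = x^0.4: δ^4 = 212^0.4/334^0.4 = (212/334)^0.4 = 0.83375.
Taking the 4th root: δ = 0.83375^(1/4) ≈ 0.9556.

δ ≈ 0.9556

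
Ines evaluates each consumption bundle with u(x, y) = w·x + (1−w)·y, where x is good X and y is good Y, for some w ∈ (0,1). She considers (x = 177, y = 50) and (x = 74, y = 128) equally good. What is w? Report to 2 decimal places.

Indifference: w·177 + (1−w)·50 = w·74 + (1−w)·128.
Collecting terms: w·103 = (1−w)·78.
So w/(1−w) = 78/103 = 0.7573, giving w = 78/(103+78) = 0.43.

w = 0.43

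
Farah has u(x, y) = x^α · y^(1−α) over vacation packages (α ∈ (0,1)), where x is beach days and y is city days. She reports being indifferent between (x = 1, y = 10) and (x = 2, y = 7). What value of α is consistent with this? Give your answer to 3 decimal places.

α ≈ 0.340

Set the two utilities equal: 1^α·10^(1−α) = 2^α·7^(1−α).
Rearrange to (1/2)^α = (7/10)^(1−α) and take logs: α·-0.693147 = (1−α)·-0.356675.
Thus α·(-1.049822) = -0.356675, so α = -0.356675/-1.049822 ≈ 0.340.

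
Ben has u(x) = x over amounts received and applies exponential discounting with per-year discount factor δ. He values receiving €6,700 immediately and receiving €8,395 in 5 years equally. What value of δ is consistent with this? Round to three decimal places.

δ ≈ 0.956

Equating discounted utilities: u(6700) = δ^5·u(8395) ⇒ δ^5 = u(6700)/u(8395).
With u(x) = x: δ^5 = 6700/8395 = 0.79809.
Taking the 5th root: δ = 0.79809^(1/5) ≈ 0.956.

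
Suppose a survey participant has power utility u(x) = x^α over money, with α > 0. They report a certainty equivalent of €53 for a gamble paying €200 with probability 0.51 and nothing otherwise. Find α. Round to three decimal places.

EU(lottery) = 0.51·200^α + 0.49·0 = 0.51·200^α.
Setting u(53) equal to that: 53^α = 0.51·200^α ⇒ (53/200)^α = 0.51.
Take logs: α = ln 0.51 / ln(53/200) ≈ 0.50703.

α ≈ 0.507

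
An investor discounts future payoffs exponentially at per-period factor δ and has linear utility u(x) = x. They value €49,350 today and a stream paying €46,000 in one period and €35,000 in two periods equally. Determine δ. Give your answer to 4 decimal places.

Present value of the stream is 46000·δ + 35000·δ². Indifference gives 46000δ + 35000δ² = 49350.
So 35000δ² + 46000δ − 49350 = 0.
By the quadratic formula (taking the positive root), δ = (−46000 + √9025000000.00) / 70000 ≈ 0.7000.

δ ≈ 0.7000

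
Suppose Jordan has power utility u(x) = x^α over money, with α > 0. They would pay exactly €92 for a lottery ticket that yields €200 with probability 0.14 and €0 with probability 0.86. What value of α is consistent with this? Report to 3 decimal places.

α ≈ 2.532

Since u(0) = 0, the lottery's EU is 0.14·200^α.
Setting u(92) equal to that: 92^α = 0.14·200^α ⇒ (92/200)^α = 0.14.
Take logs: α = ln 0.14 / ln(92/200) ≈ 2.53193.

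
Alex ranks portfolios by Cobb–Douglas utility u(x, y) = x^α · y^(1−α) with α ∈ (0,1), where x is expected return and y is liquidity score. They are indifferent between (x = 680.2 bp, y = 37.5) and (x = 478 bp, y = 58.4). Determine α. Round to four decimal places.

α ≈ 0.5567

The Cobb–Douglas utilities coincide, so 680.2^α·37.5^(1−α) = 478^α·58.4^(1−α).
Rearrange to (680.2/478)^α = (58.4/37.5)^(1−α) and take logs: α·0.3527761 = (1−α)·0.4429750.
So α/(1−α) = (0.4429750)/(0.3527761) = 1.2556831, and α = 1.2556831/2.2556831 ≈ 0.5567.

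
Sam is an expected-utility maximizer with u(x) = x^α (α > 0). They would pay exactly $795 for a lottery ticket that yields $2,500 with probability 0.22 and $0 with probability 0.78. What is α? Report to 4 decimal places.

Since u(0) = 0, the lottery's EU is 0.22·2500^α.
Equating: 795^α = 0.22·2500^α, i.e. 0.3180^α = 0.22.
Take logs: α = ln 0.22 / ln(795/2500) ≈ 1.321570.

α ≈ 1.3216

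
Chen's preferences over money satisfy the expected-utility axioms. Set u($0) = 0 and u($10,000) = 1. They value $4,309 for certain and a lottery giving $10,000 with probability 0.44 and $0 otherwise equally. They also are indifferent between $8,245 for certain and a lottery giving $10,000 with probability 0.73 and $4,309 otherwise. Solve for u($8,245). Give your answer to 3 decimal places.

From the first indifference, u($4,309) = 0.44·u($10,000) + 0.56·u($0) = 0.44·1 + 0.56·0 = 0.44.
The second indifference gives u($8,245) = 0.73·u($10,000) + 0.27·u($4,309) = 0.73·1.00 + 0.27·0.44 = 0.8488.

0.849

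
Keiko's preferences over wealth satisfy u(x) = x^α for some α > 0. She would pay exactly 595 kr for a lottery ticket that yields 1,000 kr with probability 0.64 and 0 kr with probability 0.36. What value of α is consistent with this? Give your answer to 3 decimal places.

α ≈ 0.860

The lottery's expected utility is 0.64·u(1000) + 0.36·u(0) = 0.64·1000^α (since u(0) = 0 for α > 0).
Equating: 595^α = 0.64·1000^α, i.e. 0.5950^α = 0.64.
Take logs: α = ln 0.64 / ln(595/1000) ≈ 0.85958.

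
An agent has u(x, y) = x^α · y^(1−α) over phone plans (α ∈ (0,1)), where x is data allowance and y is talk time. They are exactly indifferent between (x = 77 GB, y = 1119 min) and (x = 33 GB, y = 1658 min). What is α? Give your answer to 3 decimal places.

α ≈ 0.317

Indifference: 77^α · 1119^(1−α) = 33^α · 1658^(1−α).
(77/33)^α = (1658/1119)^(1−α); take logs: α·ln(77/33) = (1−α)·ln(1658/1119), i.e. α·0.847298 = (1−α)·0.393177.
So α/(1−α) = (0.393177)/(0.847298) = 0.464036, and α = 0.464036/1.464036 ≈ 0.317.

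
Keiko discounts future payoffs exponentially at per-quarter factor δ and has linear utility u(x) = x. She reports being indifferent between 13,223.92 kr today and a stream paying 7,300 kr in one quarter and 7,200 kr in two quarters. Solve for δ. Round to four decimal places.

δ ≈ 0.9400

Equating present values: 13223.92 = 7300δ + 7200δ².
That is, 7200δ² + 7300δ − 13223.92 = 0, a quadratic in δ.
δ = (−7300 + √(7300² + 4·7200·13223.92)) / (2·7200) = (−7300 + √434138896.00) / 14400 ≈ 0.9400.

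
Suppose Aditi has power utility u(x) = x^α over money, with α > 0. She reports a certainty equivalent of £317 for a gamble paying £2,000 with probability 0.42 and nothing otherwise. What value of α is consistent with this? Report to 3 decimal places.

Since u(0) = 0, the lottery's EU is 0.42·2000^α.
Indifference: 317^α = 0.42·2000^α, so (317/2000)^α = 0.42.
α = ln(0.42) / ln(317/2000) = -0.867501/-1.842001 ≈ 0.471.

α ≈ 0.471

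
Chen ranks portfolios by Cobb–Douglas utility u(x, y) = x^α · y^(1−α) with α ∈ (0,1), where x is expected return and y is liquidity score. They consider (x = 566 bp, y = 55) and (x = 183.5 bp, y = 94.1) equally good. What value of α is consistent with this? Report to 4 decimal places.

Set the two utilities equal: 566^α·55^(1−α) = 183.5^α·94.1^(1−α).
Rearrange to (566/183.5)^α = (94.1/55)^(1−α) and take logs: α·1.1263794 = (1−α)·0.5370249.
With A = 1.1263794 and B = 0.5370249: α·A = (1−α)·B, so α = B/(A+B) = 0.5370249/1.6634043 ≈ 0.3228.

α ≈ 0.3228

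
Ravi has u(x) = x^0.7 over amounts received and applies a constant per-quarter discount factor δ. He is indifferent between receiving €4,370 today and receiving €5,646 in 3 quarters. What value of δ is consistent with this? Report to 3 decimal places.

Equating discounted utilities: u(4370) = δ^3·u(5646) ⇒ δ^3 = u(4370)/u(5646).
With u(x) = x^0.7: δ^3 = 4370^0.7/5646^0.7 = (4370/5646)^0.7 = 0.83583.
So δ = 0.83583^(1/3) ≈ 0.942.

δ ≈ 0.942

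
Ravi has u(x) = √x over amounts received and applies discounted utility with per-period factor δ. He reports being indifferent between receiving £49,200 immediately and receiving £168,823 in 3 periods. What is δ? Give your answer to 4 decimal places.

δ ≈ 0.8142

Equating discounted utilities: u(49200) = δ^3·u(168823) ⇒ δ^3 = u(49200)/u(168823).
With u(x) = √x: δ^3 = √49200/√168823 = √(49200/168823) = 0.53984.
Hence δ = (0.53984)^(1/3) = 0.814246.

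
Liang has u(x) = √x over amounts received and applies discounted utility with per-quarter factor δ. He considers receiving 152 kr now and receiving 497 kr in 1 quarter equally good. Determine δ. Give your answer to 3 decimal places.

δ ≈ 0.553

Equating discounted utilities: u(152) = δ·u(497) ⇒ δ = u(152)/u(497).
With u(x) = √x: δ = √152/√497 = √(152/497) = 0.55302.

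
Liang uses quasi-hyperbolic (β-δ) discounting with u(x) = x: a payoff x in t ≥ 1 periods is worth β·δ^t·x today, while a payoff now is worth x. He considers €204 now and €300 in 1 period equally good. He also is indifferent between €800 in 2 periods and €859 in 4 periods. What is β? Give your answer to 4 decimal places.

The second indifference involves only future payoffs, so β cancels: β·δ^2·800 = β·δ^4·859, giving δ^2 = 800/859 = 0.93132, so δ = 0.96505.
Now use the now-vs-future pair: 204 = β·δ·300 gives β = 204/(0.96505·300) ≈ 0.7046.

β ≈ 0.7046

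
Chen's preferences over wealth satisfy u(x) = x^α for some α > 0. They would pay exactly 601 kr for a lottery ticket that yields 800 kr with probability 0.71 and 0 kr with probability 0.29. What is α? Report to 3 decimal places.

α ≈ 1.197

Since u(0) = 0, the lottery's EU is 0.71·800^α.
Indifference: 601^α = 0.71·800^α, so (601/800)^α = 0.71.
Taking logs: α·ln(601/800) = ln(0.71), so α = -0.342490 / -0.286017 ≈ 1.197.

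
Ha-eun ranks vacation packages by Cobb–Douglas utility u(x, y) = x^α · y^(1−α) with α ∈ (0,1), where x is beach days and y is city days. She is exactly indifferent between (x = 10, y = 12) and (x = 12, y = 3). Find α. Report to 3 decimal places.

α ≈ 0.884

Set the two utilities equal: 10^α·12^(1−α) = 12^α·3^(1−α).
Rearrange to (10/12)^α = (3/12)^(1−α) and take logs: α·-0.182322 = (1−α)·-1.386294.
With A = -0.182322 and B = -1.386294: α·A = (1−α)·B, so α = B/(A+B) = -1.386294/-1.568616 ≈ 0.884.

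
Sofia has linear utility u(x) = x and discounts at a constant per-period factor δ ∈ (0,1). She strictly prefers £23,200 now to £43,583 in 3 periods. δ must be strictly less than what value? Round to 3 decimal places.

δ < 0.810

The preference means 23200 > δ^3·43583.
Hence δ^3 < 23200/43583 = 0.53232, and x ↦ x^(1/3) is increasing on (0,∞).
δ < 0.53232^(1/3) = 0.810.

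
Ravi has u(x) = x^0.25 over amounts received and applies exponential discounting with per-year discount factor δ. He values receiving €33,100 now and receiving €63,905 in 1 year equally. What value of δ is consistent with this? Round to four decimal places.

δ ≈ 0.8483

Equating discounted utilities: u(33100) = δ·u(63905) ⇒ δ = u(33100)/u(63905).
Since u(x) = x^0.25, δ = (33100/63905)^0.25 = 0.51796^0.25 = 0.84835.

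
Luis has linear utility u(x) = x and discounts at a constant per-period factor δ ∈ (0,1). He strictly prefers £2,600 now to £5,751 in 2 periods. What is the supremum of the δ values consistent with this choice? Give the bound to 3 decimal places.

The preference means 2600 > δ^2·5751.
So δ^2 < 2600/5751 = 0.45210; taking the square root of both positive sides preserves the inequality.
δ < (2600/5751)^(1/2) ≈ 0.672.

δ < 0.672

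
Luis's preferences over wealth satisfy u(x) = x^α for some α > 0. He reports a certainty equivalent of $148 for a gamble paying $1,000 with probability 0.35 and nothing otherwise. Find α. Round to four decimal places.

The lottery's expected utility is 0.35·u(1000) + 0.65·u(0) = 0.35·1000^α (since u(0) = 0 for α > 0).
Setting u(148) equal to that: 148^α = 0.35·1000^α ⇒ (148/1000)^α = 0.35.
α = ln(0.35) / ln(148/1000) = -1.0498221/-1.9105430 ≈ 0.5495.

α ≈ 0.5495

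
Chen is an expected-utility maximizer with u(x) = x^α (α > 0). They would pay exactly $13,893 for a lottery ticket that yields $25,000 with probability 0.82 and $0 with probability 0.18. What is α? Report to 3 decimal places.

The lottery's expected utility is 0.82·u(25000) + 0.18·u(0) = 0.82·25000^α (since u(0) = 0 for α > 0).
Setting u(13893) equal to that: 13893^α = 0.82·25000^α ⇒ (13893/25000)^α = 0.82.
Taking logs: α·ln(13893/25000) = ln(0.82), so α = -0.198451 / -0.587491 ≈ 0.338.

α ≈ 0.338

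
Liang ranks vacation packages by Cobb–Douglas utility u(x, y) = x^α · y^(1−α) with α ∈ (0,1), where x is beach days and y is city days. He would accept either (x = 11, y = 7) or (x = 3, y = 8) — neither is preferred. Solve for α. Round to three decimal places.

α ≈ 0.093

Set the two utilities equal: 11^α·7^(1−α) = 3^α·8^(1−α).
Rearrange to (11/3)^α = (8/7)^(1−α) and take logs: α·1.299283 = (1−α)·0.133531.
Thus α·(1.432814) = 0.133531, so α = 0.133531/1.432814 ≈ 0.093.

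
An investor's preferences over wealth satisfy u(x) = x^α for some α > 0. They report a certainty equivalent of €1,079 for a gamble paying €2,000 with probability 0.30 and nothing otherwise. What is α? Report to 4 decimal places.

The lottery's expected utility is 0.30·u(2000) + 0.70·u(0) = 0.30·2000^α (since u(0) = 0 for α > 0).
Equating: 1079^α = 0.30·2000^α, i.e. 0.5395^α = 0.30.
Take logs: α = ln 0.30 / ln(1079/2000) ≈ 1.950978.

α ≈ 1.9510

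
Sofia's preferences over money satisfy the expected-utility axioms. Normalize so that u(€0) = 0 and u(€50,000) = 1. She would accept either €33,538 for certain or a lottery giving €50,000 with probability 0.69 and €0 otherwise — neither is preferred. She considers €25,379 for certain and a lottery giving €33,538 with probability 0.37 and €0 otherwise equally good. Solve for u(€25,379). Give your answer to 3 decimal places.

0.255

First, u(€33,538) = 0.69·u(€50,000) + 0.31·u(€0) = 0.69.
The second indifference gives u(€25,379) = 0.37·u(€33,538) + 0.63·u(€0) = 0.37·0.69 + 0.63·0.00 = 0.2553.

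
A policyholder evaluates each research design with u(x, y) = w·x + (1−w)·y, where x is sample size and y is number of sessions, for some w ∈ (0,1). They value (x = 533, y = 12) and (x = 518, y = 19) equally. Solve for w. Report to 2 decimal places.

Equating utilities: w·533 + (1−w)·12 = w·518 + (1−w)·19.
Collecting terms: w·15 = (1−w)·7.
The marginal rate of substitution is 7/15, so w = 7/(15+7) = 0.32.

w = 0.32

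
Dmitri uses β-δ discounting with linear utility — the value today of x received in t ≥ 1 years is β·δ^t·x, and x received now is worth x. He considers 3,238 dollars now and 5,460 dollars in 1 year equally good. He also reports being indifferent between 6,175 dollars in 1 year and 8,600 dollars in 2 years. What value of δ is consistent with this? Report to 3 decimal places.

δ ≈ 0.718

Both payoffs in the second observation are in the future, so β drops out: δ^1·6175 = δ^2·8600 ⇒ δ = 6175/8600 = 0.71802.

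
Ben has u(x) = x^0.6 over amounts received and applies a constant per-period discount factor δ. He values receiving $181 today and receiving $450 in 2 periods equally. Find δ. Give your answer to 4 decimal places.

δ ≈ 0.7609

The payoff in 2 periods is discounted by δ^2, so u(181) = δ^2·u(450) and δ^2 = u(181)/u(450).
Since u(x) = x^0.6, δ^2 = (181/450)^0.6 = 0.40222^0.6 = 0.57900.
Hence δ = (0.57900)^(1/2) = 0.760921.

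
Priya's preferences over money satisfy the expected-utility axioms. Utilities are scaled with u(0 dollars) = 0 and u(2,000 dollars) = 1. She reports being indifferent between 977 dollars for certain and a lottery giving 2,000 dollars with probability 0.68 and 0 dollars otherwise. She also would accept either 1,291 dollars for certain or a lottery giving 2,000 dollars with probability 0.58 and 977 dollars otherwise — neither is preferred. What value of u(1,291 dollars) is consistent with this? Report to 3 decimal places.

First, u(977 dollars) = 0.68·u(2,000 dollars) + 0.32·u(0 dollars) = 0.68.
The second indifference gives u(1,291 dollars) = 0.58·u(2,000 dollars) + 0.42·u(977 dollars) = 0.58·1.00 + 0.42·0.68 = 0.8656.

0.866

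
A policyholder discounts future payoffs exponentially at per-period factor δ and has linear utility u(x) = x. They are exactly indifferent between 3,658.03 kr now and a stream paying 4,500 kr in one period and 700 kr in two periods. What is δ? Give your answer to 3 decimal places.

Equating present values: 3658.03 = 4500δ + 700δ².
Rearranged: 700δ² + 4500δ − 3658.03 = 0.
δ = (−4500 + √(4500² + 4·700·3658.03)) / (2·700) = (−4500 + √30492484.00) / 1400 ≈ 0.730.

δ ≈ 0.730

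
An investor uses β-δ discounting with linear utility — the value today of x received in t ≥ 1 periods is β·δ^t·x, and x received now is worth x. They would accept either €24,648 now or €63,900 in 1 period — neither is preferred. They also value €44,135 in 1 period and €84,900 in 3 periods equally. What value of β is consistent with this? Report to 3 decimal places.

Both payoffs in the second observation are in the future, so β drops out: δ^1·44135 = δ^3·84900 ⇒ δ^2 = 44135/84900 = 0.51985, so δ = 0.72100.
Now use the now-vs-future pair: 24648 = β·δ·63900 gives β = 24648/(0.72100·63900) ≈ 0.535.

β ≈ 0.535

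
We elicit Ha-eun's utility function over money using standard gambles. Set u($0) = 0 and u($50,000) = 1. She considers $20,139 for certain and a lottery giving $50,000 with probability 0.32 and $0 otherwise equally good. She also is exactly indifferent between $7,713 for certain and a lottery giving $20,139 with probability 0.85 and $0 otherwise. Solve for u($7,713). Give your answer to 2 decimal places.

From the first indifference, u($20,139) = 0.32·u($50,000) + 0.68·u($0) = 0.32·1 + 0.68·0 = 0.32.
Then u($7,713) = 0.85·u($20,139) + 0.15·u($0) = 0.85·0.32 + 0.15·0.00 = 0.2720.

0.27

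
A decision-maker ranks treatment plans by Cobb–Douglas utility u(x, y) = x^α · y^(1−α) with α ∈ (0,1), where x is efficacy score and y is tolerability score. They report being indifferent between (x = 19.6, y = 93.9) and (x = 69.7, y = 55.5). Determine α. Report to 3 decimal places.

α ≈ 0.293

The Cobb–Douglas utilities coincide, so 19.6^α·93.9^(1−α) = 69.7^α·55.5^(1−α).
(19.6/69.7)^α = (55.5/93.9)^(1−α); take logs: α·ln(19.6/69.7) = (1−α)·ln(55.5/93.9), i.e. α·-1.268671 = (1−α)·-0.525847.
With A = -1.268671 and B = -0.525847: α·A = (1−α)·B, so α = B/(A+B) = -0.525847/-1.794518 ≈ 0.293.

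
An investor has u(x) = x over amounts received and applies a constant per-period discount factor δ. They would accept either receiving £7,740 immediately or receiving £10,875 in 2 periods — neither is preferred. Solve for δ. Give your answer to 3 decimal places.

δ ≈ 0.844

Indifference means u(7740) = δ^2 · u(10875), so δ^2 = u(7740)/u(10875).
With u(x) = x: δ^2 = 7740/10875 = 0.71172.
Taking the square root: δ = 0.71172^(1/2) ≈ 0.844.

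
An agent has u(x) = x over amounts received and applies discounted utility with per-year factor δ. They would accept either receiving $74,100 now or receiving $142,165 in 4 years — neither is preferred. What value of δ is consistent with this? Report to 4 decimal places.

δ ≈ 0.8497

The payoff in 4 years is discounted by δ^4, so u(74100) = δ^4·u(142165) and δ^4 = u(74100)/u(142165).
With u(x) = x: δ^4 = 74100/142165 = 0.52123.
Taking the 4th root: δ = 0.52123^(1/4) ≈ 0.8497.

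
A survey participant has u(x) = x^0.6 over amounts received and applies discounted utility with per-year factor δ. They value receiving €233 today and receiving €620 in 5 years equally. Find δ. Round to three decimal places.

δ ≈ 0.889

Indifference means u(233) = δ^5 · u(620), so δ^5 = u(233)/u(620).
With u(x) = x^0.6: δ^5 = 233^0.6/620^0.6 = (233/620)^0.6 = 0.55588.
Hence δ = (0.55588)^(1/5) = 0.88919.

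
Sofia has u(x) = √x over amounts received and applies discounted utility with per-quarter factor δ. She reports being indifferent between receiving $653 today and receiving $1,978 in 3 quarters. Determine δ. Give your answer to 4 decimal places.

δ ≈ 0.8313

Equating discounted utilities: u(653) = δ^3·u(1978) ⇒ δ^3 = u(653)/u(1978).
Since u(x) = √x, δ^3 = √(653/1978) = 0.57457.
Taking the cube root: δ = 0.57457^(1/3) ≈ 0.8313.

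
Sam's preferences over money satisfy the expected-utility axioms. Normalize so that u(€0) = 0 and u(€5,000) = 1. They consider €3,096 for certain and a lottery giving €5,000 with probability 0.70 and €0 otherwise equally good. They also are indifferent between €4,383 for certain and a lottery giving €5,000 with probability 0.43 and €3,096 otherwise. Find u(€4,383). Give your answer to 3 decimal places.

0.829

From the first indifference, u(€3,096) = 0.70·u(€5,000) + 0.30·u(€0) = 0.70·1 + 0.30·0 = 0.70.
Then u(€4,383) = 0.43·u(€5,000) + 0.57·u(€3,096) = 0.43·1.00 + 0.57·0.70 = 0.8290.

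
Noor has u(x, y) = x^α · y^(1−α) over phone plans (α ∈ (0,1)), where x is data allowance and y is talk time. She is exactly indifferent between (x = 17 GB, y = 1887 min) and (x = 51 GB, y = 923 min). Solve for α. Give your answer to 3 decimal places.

Indifference: 17^α · 1887^(1−α) = 51^α · 923^(1−α).
Rearrange to (17/51)^α = (923/1887)^(1−α) and take logs: α·-1.098612 = (1−α)·-0.715114.
Thus α·(-1.813726) = -0.715114, so α = -0.715114/-1.813726 ≈ 0.394.

α ≈ 0.394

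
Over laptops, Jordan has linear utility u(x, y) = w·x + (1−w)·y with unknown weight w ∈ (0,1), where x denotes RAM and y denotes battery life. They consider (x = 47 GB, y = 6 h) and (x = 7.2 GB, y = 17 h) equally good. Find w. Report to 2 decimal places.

u(47,6) = u(7.2,17) means w·47 + (1−w)·6 = w·7.2 + (1−w)·17.
Collecting terms: w·39.8 = (1−w)·11.
Hence w = 11/(39.8+11) = 11/50.8 = 0.22.

w = 0.22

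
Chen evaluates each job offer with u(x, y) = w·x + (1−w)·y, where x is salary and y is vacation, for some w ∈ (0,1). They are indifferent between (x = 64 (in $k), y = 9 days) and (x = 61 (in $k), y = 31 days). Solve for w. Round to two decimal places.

w = 0.88

u(64,9) = u(61,31) means w·64 + (1−w)·9 = w·61 + (1−w)·31.
Rearranging, 3·w − 22·(1−w) = 0.
Hence w = 22/(3+22) = 22/25 = 0.88.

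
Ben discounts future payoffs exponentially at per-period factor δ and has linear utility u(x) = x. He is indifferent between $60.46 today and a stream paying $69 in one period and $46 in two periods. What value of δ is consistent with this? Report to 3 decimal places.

Equating present values: 60.46 = 69δ + 46δ².
Rearranged: 46δ² + 69δ − 60.46 = 0.
δ = (−69 + √(69² + 4·46·60.46)) / (2·46) = (−69 + √15885.64) / 92 ≈ 0.620.

δ ≈ 0.620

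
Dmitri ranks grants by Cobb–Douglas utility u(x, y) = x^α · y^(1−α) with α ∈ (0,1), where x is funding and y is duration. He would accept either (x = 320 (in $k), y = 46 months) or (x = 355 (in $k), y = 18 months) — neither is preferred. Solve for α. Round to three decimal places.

α ≈ 0.900

Set the two utilities equal: 320^α·46^(1−α) = 355^α·18^(1−α).
Taking logs: α·ln 320 + (1−α)·ln 46 = α·ln 355 + (1−α)·ln 18, i.e. α·-0.103797 = (1−α)·-0.938270.
So α/(1−α) = (-0.938270)/(-0.103797) = 9.039471, and α = 9.039471/10.039471 ≈ 0.900.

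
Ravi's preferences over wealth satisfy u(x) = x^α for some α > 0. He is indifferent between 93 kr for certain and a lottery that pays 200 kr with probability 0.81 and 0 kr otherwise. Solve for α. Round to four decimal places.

α ≈ 0.2752

The lottery's expected utility is 0.81·u(200) + 0.19·u(0) = 0.81·200^α (since u(0) = 0 for α > 0).
Setting u(93) equal to that: 93^α = 0.81·200^α ⇒ (93/200)^α = 0.81.
Taking logs: α·ln(93/200) = ln(0.81), so α = -0.2107210 / -0.7657179 ≈ 0.2752.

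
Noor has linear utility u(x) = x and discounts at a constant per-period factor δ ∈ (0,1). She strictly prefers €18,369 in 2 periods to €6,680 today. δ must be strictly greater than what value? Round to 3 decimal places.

The preference means 6680 < δ^2·18369.
Dividing by 18369: δ^2 > 0.36366. Both sides are positive, so the square root keeps the direction.
δ > (6680/18369)^(1/2) ≈ 0.603.

δ > 0.603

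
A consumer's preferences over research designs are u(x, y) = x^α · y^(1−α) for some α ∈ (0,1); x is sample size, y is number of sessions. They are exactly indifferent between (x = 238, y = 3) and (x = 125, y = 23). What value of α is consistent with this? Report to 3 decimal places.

The Cobb–Douglas utilities coincide, so 238^α·3^(1−α) = 125^α·23^(1−α).
Rearrange to (238/125)^α = (23/3)^(1−α) and take logs: α·0.643957 = (1−α)·2.036882.
Thus α·(2.680839) = 2.036882, so α = 2.036882/2.680839 ≈ 0.760.

α ≈ 0.760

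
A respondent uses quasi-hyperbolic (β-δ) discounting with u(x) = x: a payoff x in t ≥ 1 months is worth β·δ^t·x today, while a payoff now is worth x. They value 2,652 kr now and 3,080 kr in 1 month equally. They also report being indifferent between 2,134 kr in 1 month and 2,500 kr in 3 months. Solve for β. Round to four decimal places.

Both payoffs in the second observation are in the future, so β drops out: δ^1·2134 = δ^3·2500 ⇒ δ^2 = 2134/2500 = 0.85360, so δ = 0.92390.
Now use the now-vs-future pair: 2652 = β·δ·3080 gives β = 2652/(0.92390·3080) ≈ 0.9320.

β ≈ 0.9320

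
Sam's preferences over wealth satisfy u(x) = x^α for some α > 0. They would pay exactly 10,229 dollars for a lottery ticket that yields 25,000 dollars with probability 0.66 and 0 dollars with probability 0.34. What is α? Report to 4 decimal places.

α ≈ 0.4650

The lottery's expected utility is 0.66·u(25000) + 0.34·u(0) = 0.66·25000^α (since u(0) = 0 for α > 0).
Indifference: 10229^α = 0.66·25000^α, so (10229/25000)^α = 0.66.
α = ln(0.66) / ln(10229/25000) = -0.4155154/-0.8936490 ≈ 0.4650.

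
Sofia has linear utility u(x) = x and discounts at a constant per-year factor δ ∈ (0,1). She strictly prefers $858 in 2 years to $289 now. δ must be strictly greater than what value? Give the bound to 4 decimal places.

δ > 0.5804

Comparing present values: 289 < δ^2·858.
So δ^2 > 289/858 = 0.33683; taking the square root of both positive sides preserves the inequality.
δ > (289/858)^(1/2) ≈ 0.5804.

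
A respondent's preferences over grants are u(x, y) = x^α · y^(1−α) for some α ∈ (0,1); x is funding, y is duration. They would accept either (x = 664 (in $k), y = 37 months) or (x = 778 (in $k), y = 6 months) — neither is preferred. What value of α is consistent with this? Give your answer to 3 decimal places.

The Cobb–Douglas utilities coincide, so 664^α·37^(1−α) = 778^α·6^(1−α).
(664/778)^α = (6/37)^(1−α); take logs: α·ln(664/778) = (1−α)·ln(6/37), i.e. α·-0.158444 = (1−α)·-1.819158.
Thus α·(-1.977602) = -1.819158, so α = -1.819158/-1.977602 ≈ 0.920.

α ≈ 0.920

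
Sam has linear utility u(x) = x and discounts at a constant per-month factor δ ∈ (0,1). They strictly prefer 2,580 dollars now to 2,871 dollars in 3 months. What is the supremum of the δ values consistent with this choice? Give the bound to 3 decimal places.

The preference means 2580 > δ^3·2871.
So δ^3 < 2580/2871 = 0.89864; taking the cube root of both positive sides preserves the inequality.
δ < (2580/2871)^(1/3) ≈ 0.965.

δ < 0.965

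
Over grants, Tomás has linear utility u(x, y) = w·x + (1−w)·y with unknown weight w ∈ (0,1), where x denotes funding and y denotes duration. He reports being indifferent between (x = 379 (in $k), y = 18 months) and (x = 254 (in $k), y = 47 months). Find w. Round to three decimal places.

u(379,18) = u(254,47) means w·379 + (1−w)·18 = w·254 + (1−w)·47.
Collecting terms: w·125 = (1−w)·29.
So w/(1−w) = 29/125 = 0.2320, giving w = 29/(125+29) = 0.188.

w = 0.188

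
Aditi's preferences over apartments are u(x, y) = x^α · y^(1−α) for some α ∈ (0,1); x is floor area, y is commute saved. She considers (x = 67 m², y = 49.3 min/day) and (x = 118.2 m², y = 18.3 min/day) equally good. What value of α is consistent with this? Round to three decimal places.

The Cobb–Douglas utilities coincide, so 67^α·49.3^(1−α) = 118.2^α·18.3^(1−α).
Rearrange to (67/118.2)^α = (18.3/49.3)^(1−α) and take logs: α·-0.567685 = (1−α)·-0.991023.
So α/(1−α) = (-0.991023)/(-0.567685) = 1.745727, and α = 1.745727/2.745727 ≈ 0.636.

α ≈ 0.636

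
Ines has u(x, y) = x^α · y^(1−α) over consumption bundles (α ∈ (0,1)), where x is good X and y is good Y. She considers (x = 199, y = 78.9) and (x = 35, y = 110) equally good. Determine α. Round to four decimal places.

α ≈ 0.1605

Set the two utilities equal: 199^α·78.9^(1−α) = 35^α·110^(1−α).
(199/35)^α = (110/78.9)^(1−α); take logs: α·ln(199/35) = (1−α)·ln(110/78.9), i.e. α·1.7379568 = (1−α)·0.3322991.
So α/(1−α) = (0.3322991)/(1.7379568) = 0.1912010, and α = 0.1912010/1.1912010 ≈ 0.1605.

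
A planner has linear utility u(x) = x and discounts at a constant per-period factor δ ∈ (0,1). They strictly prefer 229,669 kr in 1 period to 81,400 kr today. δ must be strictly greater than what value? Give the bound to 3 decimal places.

The preference means 81400 < δ·229669.
So δ > 81400/229669 = 0.35442.

δ > 0.354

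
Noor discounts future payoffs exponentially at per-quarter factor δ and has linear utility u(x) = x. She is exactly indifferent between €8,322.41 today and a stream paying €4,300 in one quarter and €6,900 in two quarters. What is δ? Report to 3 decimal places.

δ ≈ 0.830

Present value of the stream is 4300·δ + 6900·δ². Indifference gives 4300δ + 6900δ² = 8322.41.
Rearranged: 6900δ² + 4300δ − 8322.41 = 0.
By the quadratic formula (taking the positive root), δ = (−4300 + √248188516.00) / 13800 ≈ 0.830.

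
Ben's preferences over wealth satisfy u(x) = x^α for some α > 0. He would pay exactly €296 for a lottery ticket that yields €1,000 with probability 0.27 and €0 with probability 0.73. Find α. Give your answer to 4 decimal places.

α ≈ 1.0755

Since u(0) = 0, the lottery's EU is 0.27·1000^α.
Setting u(296) equal to that: 296^α = 0.27·1000^α ⇒ (296/1000)^α = 0.27.
Taking logs: α·ln(296/1000) = ln(0.27), so α = -1.3093333 / -1.2173958 ≈ 1.0755.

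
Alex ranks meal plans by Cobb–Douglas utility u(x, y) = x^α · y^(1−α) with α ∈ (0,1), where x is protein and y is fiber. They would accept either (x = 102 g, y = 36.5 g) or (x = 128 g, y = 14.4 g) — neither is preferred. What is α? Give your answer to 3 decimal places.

The Cobb–Douglas utilities coincide, so 102^α·36.5^(1−α) = 128^α·14.4^(1−α).
Taking logs: α·ln 102 + (1−α)·ln 36.5 = α·ln 128 + (1−α)·ln 14.4, i.e. α·-0.227057 = (1−α)·-0.930084.
Thus α·(-1.157141) = -0.930084, so α = -0.930084/-1.157141 ≈ 0.804.

α ≈ 0.804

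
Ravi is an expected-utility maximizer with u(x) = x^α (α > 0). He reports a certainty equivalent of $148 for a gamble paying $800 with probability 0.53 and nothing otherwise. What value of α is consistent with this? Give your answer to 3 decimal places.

α ≈ 0.376

Since u(0) = 0, the lottery's EU is 0.53·800^α.
Equating: 148^α = 0.53·800^α, i.e. 0.1850^α = 0.53.
Take logs: α = ln 0.53 / ln(148/800) ≈ 0.37625.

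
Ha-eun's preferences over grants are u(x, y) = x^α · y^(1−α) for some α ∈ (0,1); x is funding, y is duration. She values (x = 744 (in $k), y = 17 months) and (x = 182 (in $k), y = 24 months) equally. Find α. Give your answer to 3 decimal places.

α ≈ 0.197

The Cobb–Douglas utilities coincide, so 744^α·17^(1−α) = 182^α·24^(1−α).
(744/182)^α = (24/17)^(1−α); take logs: α·ln(744/182) = (1−α)·ln(24/17), i.e. α·1.408034 = (1−α)·0.344840.
With A = 1.408034 and B = 0.344840: α·A = (1−α)·B, so α = B/(A+B) = 0.344840/1.752874 ≈ 0.197.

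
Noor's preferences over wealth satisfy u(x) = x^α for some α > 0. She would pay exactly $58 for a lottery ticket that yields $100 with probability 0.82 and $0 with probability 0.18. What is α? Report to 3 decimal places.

α ≈ 0.364

EU(lottery) = 0.82·100^α + 0.18·0 = 0.82·100^α.
Indifference: 58^α = 0.82·100^α, so (58/100)^α = 0.82.
Taking logs: α·ln(58/100) = ln(0.82), so α = -0.198451 / -0.544727 ≈ 0.364.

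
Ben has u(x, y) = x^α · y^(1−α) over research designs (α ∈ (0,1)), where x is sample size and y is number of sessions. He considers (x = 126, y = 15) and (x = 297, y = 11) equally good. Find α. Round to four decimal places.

α ≈ 0.2656

Set the two utilities equal: 126^α·15^(1−α) = 297^α·11^(1−α).
Taking logs: α·ln 126 + (1−α)·ln 15 = α·ln 297 + (1−α)·ln 11, i.e. α·-0.8574502 = (1−α)·-0.3101549.
So α/(1−α) = (-0.3101549)/(-0.8574502) = 0.3617177, and α = 0.3617177/1.3617177 ≈ 0.2656.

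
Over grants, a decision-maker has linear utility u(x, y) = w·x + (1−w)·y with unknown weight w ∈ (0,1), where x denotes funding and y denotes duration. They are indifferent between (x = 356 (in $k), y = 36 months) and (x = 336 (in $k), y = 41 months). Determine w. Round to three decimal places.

u(356,36) = u(336,41) means w·356 + (1−w)·36 = w·336 + (1−w)·41.
Rearranging, 20·w − 5·(1−w) = 0.
Hence w = 5/(20+5) = 5/25 = 0.200.

w = 0.200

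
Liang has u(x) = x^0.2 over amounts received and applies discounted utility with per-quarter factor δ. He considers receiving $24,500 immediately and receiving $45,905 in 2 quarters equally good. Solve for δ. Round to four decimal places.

δ ≈ 0.9391

The payoff in 2 quarters is discounted by δ^2, so u(24500) = δ^2·u(45905) and δ^2 = u(24500)/u(45905).
Since u(x) = x^0.2, δ^2 = (24500/45905)^0.2 = 0.53371^0.2 = 0.88199.
Hence δ = (0.88199)^(1/2) = 0.939141.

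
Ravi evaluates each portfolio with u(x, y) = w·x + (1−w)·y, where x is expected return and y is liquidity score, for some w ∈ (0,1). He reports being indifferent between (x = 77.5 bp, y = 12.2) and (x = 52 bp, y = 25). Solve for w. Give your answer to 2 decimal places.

w = 0.33

Indifference: w·77.5 + (1−w)·12.2 = w·52 + (1−w)·25.
w·(77.5−52) = (1−w)·(25−12.2), i.e. w·25.5 = (1−w)·12.8.
So w/(1−w) = 12.8/25.5 = 0.5020, giving w = 12.8/(25.5+12.8) = 0.33.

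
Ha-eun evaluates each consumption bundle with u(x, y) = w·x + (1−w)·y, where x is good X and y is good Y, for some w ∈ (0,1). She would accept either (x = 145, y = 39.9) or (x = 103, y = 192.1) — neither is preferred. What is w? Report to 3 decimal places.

Equating utilities: w·145 + (1−w)·39.9 = w·103 + (1−w)·192.1.
Collecting terms: w·42 = (1−w)·152.2.
So w/(1−w) = 152.2/42 = 3.6238, giving w = 152.2/(42+152.2) = 0.784.

w = 0.784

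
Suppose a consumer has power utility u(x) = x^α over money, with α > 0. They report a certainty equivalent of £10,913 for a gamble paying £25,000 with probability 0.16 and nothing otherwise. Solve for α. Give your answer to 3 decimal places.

α ≈ 2.211

Since u(0) = 0, the lottery's EU is 0.16·25000^α.
Equating: 10913^α = 0.16·25000^α, i.e. 0.4365^α = 0.16.
Taking logs: α·ln(10913/25000) = ln(0.16), so α = -1.832581 / -0.828921 ≈ 2.211.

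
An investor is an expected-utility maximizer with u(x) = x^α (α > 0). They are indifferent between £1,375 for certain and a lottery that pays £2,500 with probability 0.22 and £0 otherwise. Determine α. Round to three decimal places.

The lottery's expected utility is 0.22·u(2500) + 0.78·u(0) = 0.22·2500^α (since u(0) = 0 for α > 0).
Equating: 1375^α = 0.22·2500^α, i.e. 0.5500^α = 0.22.
Taking logs: α·ln(1375/2500) = ln(0.22), so α = -1.514128 / -0.597837 ≈ 2.533.

α ≈ 2.533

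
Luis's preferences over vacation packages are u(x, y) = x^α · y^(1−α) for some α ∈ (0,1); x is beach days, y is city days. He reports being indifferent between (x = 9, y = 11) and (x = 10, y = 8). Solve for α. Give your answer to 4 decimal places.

α ≈ 0.7514

Set the two utilities equal: 9^α·11^(1−α) = 10^α·8^(1−α).
Rearrange to (9/10)^α = (8/11)^(1−α) and take logs: α·-0.1053605 = (1−α)·-0.3184537.
Thus α·(-0.4238142) = -0.3184537, so α = -0.3184537/-0.4238142 ≈ 0.7514.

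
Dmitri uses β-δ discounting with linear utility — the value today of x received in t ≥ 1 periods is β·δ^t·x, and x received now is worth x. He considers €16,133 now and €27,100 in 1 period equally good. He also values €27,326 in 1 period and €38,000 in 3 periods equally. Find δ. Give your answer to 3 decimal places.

δ ≈ 0.848

Both payoffs in the second observation are in the future, so β drops out: δ^1·27326 = δ^3·38000 ⇒ δ^2 = 27326/38000 = 0.71911, so δ = 0.84800.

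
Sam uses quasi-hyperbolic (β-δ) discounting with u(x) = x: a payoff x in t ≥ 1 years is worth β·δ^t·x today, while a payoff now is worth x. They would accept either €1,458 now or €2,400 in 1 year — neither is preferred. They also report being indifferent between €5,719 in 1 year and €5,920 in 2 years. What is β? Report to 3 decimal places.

β ≈ 0.629

Both payoffs in the second observation are in the future, so β drops out: δ^1·5719 = δ^2·5920 ⇒ δ = 5719/5920 = 0.96605.
Substituting δ into 1458 = β·δ·2400: β = 1458/(2318.514) ≈ 0.629.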